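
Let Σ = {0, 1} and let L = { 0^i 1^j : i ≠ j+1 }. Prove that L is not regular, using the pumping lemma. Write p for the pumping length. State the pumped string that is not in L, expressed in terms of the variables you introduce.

Suppose for contradiction that L is regular, and let p be the pumping length.
Choose w = 0^p 1^{p+p!-1}. Since p ≠ (p+p!-1)+1 = p+p!, w ∈ L; and |w| ≥ p.
Write w = xyz as guaranteed by the lemma, with |xy| ≤ p and |y| ≥ 1.
The first p characters of w are 0's, so xy (and hence y) consists only of 0's. Write y = 0^k, 1 ≤ k ≤ p.
Since 1 ≤ k ≤ p, k divides p!; set t = 1 + p!/k. Then xy^t z has p + (p!/k)·k = p + p! copies of 0. Now the 0-count is p+p! and (1-count)+1 = (p+p!-1)+1 = p+p!, so i ≠ j+1 fails. So xy^t z = 0^{p+p!} 1^{p+p!-1} ∉ L.
This contradicts the pumping lemma, so L is not regular.

0^{p+p!} 1^{p+p!-1}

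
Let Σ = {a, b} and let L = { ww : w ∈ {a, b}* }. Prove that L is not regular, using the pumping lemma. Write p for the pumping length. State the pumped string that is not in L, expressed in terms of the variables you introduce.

Assume L is regular; let p be its pumping constant.
Take w = a^p b^p a^p b^p = uu where u = a^pb^p; then w ∈ L and |w| = 4p ≥ p.
The pumping lemma gives a decomposition w = xyz where |xy| ≤ p and |y| > 0.
The first p characters of w are a's, so xy (and hence y) consists only of a's. Write y = a^k, 1 ≤ k ≤ p.
Pump with i = 2: xy^2z = a^{p+k} b^p a^p b^p, of length 4p+k. Suppose this equals vv. The string starts with a and ends with b, so v does too; thus the boundary between the two copies of v is a b→a transition. There is exactly one such transition, at position 2p+k, so |v| = 2p+k and |vv| = 4p+2k ≠ 4p+k since k ≥ 1. So xy^2z ∉ L.
This contradicts the pumping lemma, so L is not regular.

a^{p+k} b^p a^p b^p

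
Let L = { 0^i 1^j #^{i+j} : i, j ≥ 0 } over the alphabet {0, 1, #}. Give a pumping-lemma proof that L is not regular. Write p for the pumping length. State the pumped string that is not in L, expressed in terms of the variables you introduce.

0^{p+k} 1^p #^{2p}

Assume L is regular. Let p be the pumping length given by the pumping lemma.
Take w = 0^p 1^p #^{2p} ∈ L (with i=j=p, i+j=2p), |w| = 4p ≥ p.
Write w = xyz as guaranteed by the lemma, with |xy| ≤ p and |y| ≥ 1.
Because |xy| ≤ p and w begins with p copies of 0, we have y = 0^k with 1 ≤ k ≤ p.
Consider xy^2z = 0^{p+k} 1^p #^{2p}. Now the 0- and 1-counts sum to 2p+k, but the #-count is 2p ≠ 2p+k. So xy^2z ∉ L.
This is a contradiction; hence L is not regular.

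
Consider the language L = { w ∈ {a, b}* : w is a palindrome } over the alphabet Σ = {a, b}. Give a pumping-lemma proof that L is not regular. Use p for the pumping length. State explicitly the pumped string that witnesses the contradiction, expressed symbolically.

Suppose for contradiction that L is regular, and let p be the pumping length.
Take w = a^p b a^p, a palindrome of length 2p+1 ≥ p.
The pumping lemma gives a decomposition w = xyz where |xy| ≤ p and |y| > 0.
The first p characters of w are a's, so xy (and hence y) consists only of a's. Write y = a^k, 1 ≤ k ≤ p.
Pump with i = 2: xy^2z = a^{p+k} b a^p. Its reverse is a^p b a^{p+k}, which differs from xy^2z since k ≥ 1. So xy^2z is not a palindrome and xy^2z ∉ L.
Contradiction. Therefore L is not regular.

a^{p+k} b a^p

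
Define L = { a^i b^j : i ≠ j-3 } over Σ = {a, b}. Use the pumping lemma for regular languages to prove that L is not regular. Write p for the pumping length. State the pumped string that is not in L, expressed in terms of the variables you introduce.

Suppose for contradiction that L is regular, and let p be the pumping length.
Choose w = a^p b^{p+p!+3}. Since p ≠ (p+p!+3)-3 = p+p!, w ∈ L; and |w| ≥ p.
By the pumping lemma, w = xyz with |xy| ≤ p and |y| > 0.
Because |xy| ≤ p and w begins with p copies of a, we have y = a^k with 1 ≤ k ≤ p.
Since 1 ≤ k ≤ p, k divides p!; set t = 1 + p!/k. Then xy^t z has p + (p!/k)·k = p + p! copies of a. Now the a-count is p+p! and (b-count)-3 = (p+p!+3)-3 = p+p!, so i ≠ j-3 fails. So xy^t z = a^{p+p!} b^{p+p!+3} ∉ L.
This is a contradiction; hence L is not regular.

a^{p+p!} b^{p+p!+3}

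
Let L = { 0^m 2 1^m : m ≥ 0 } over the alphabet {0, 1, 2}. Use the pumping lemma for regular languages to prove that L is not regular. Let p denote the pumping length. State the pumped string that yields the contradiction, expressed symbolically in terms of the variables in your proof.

0^{p+k} 2 1^p

Toward a contradiction, assume L is regular with pumping length p.
Take w = 0^p 2 1^p ∈ L with |w| = 2p+1 ≥ p.
The pumping lemma gives a decomposition w = xyz where |xy| ≤ p and y is nonempty.
The first p characters of w are 0's, so xy (and hence y) consists only of 0's. Write y = 0^k, 1 ≤ k ≤ p.
Pump with i = 2: xy^2z = 0^{p+k} 2 1^p, which would require p+k = p. But k ≥ 1, so xy^2z ∉ L.
This is a contradiction; hence L is not regular.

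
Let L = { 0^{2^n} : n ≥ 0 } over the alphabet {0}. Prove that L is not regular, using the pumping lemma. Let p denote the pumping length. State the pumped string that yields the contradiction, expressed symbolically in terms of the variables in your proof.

Assume L is regular; let p be its pumping constant.
Take w = 0^{2^p} ∈ L with |w| = 2^p ≥ p.
By the pumping lemma, w = xyz with |xy| ≤ p and y is nonempty.
Then y = 0^k for some k with 1 ≤ k ≤ p.
Pump with i = 2: xy^2z = 0^{2^p+k}. Since 1 ≤ k ≤ p < 2^p, we have 2^p < 2^p+k < 2^{p+1}, so 2^p+k is not a power of 2. So xy^2z ∉ L.
This is a contradiction; hence L is not regular.

0^{2^p+k}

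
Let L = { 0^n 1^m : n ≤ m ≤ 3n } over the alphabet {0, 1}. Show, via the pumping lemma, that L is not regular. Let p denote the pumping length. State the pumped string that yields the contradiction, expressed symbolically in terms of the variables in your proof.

0^{p+k} 1^p

Suppose for contradiction that L is regular, and let p be the pumping length.
Take w = 0^p 1^p ∈ L (since p ≤ p ≤ 3p), with |w| = 2p ≥ p.
By the pumping lemma, w = xyz with |xy| ≤ p and |y| > 0.
Because |xy| ≤ p and w begins with p copies of 0, we have y = 0^k with 1 ≤ k ≤ p.
Pump with i = 2: xy^2z = 0^{p+k} 1^p. Now n = p+k > p = m, so the condition n ≤ m fails. Thus xy^2z ∉ L.
This is a contradiction; hence L is not regular.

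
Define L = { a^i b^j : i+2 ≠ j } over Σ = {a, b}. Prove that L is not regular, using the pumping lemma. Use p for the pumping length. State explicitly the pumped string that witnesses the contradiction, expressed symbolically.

Assume L is regular; let p be its pumping constant.
Choose w = a^p b^{p+p!+2}. Since p ≠ (p+p!+2)-2 = p+p!, w ∈ L; and |w| ≥ p.
By the pumping lemma, w = xyz with |xy| ≤ p and |y| > 0.
The first p characters of w are a's, so xy (and hence y) consists only of a's. Write y = a^k, 1 ≤ k ≤ p.
Since 1 ≤ k ≤ p, k divides p!; set t = 1 + p!/k. Then xy^t z has p + (p!/k)·k = p + p! copies of a. Now the a-count is p+p! and (b-count)-2 = (p+p!+2)-2 = p+p!, so i+2 ≠ j fails. So xy^t z = a^{p+p!} b^{p+p!+2} ∉ L.
Contradiction. Therefore L is not regular.

a^{p+p!} b^{p+p!+2}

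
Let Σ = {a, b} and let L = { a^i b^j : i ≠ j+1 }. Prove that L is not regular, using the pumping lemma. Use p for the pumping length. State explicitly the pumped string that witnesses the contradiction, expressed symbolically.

Toward a contradiction, assume L is regular with pumping length p.
Choose w = a^p b^{p+p!-1}. Since p ≠ (p+p!-1)+1 = p+p!, w ∈ L; and |w| ≥ p.
By the pumping lemma, w = xyz with |xy| ≤ p and y is nonempty.
Since the first p symbols of w are all a's and |xy| ≤ p, y lies entirely in the leading a-block: y = a^k for some k with 1 ≤ k ≤ p.
Since 1 ≤ k ≤ p, k divides p!; set t = 1 + p!/k. Then xy^t z has p + (p!/k)·k = p + p! copies of a. Now the a-count is p+p! and (b-count)+1 = (p+p!-1)+1 = p+p!, so i ≠ j+1 fails. So xy^t z = a^{p+p!} b^{p+p!-1} ∉ L.
This is a contradiction; hence L is not regular.

a^{p+p!} b^{p+p!-1}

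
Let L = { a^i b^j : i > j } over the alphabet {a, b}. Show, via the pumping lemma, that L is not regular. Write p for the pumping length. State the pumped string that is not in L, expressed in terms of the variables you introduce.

Assume L is regular. Let p be the pumping length given by the pumping lemma.
Choose w = a^{p+1} b^p ∈ L, with |w| = 2p+1 ≥ p.
Write w = xyz as guaranteed by the lemma, with |xy| ≤ p and y is nonempty.
Since the first p symbols of w are all a's and |xy| ≤ p, y lies entirely in the leading a-block: y = a^k for some k with 1 ≤ k ≤ p.
Consider xy^0z = xz = a^{p+1-k} b^p. Since k ≥ 1, the a-count p+1-k is at most p, so i > j fails; thus xz ∉ L.
This contradicts the pumping lemma, so L is not regular.

a^{p+1-k} b^p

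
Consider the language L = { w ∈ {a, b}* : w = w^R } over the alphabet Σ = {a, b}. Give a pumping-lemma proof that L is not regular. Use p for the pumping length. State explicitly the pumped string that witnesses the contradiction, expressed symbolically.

Suppose for contradiction that L is regular, and let p be the pumping length.
Take w = a^p b a^p, a palindrome of length 2p+1 ≥ p.
By the pumping lemma, w = xyz with |xy| ≤ p and y is nonempty.
Since the first p symbols of w are all a's and |xy| ≤ p, y lies entirely in the leading a-block: y = a^k for some k with 1 ≤ k ≤ p.
Pump with i = 2: xy^2z = a^{p+k} b a^p. Its reverse is a^p b a^{p+k}, which differs from xy^2z since k ≥ 1. So xy^2z is not a palindrome and xy^2z ∉ L.
This contradicts the pumping lemma, so L is not regular.

a^{p+k} b a^p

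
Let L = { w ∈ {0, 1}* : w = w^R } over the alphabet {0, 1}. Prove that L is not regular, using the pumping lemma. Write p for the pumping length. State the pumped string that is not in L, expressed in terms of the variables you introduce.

Suppose for contradiction that L is regular, and let p be the pumping length.
Take w = 0^p 1 0^p, a palindrome of length 2p+1 ≥ p.
Write w = xyz as guaranteed by the lemma, with |xy| ≤ p and y is nonempty.
Because |xy| ≤ p and w begins with p copies of 0, we have y = 0^k with 1 ≤ k ≤ p.
Pump with i = 2: xy^2z = 0^{p+k} 1 0^p. Its reverse is 0^p 1 0^{p+k}, which differs from xy^2z since k ≥ 1. So xy^2z is not a palindrome and xy^2z ∉ L.
This is a contradiction; hence L is not regular.

0^{p+k} 1 0^p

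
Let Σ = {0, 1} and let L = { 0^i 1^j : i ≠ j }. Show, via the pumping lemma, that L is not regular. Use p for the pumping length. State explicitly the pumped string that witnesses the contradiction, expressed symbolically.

0^{p+p!} 1^{p+p!}

Assume L is regular; let p be its pumping constant.
Choose w = 0^p 1^{p+p!}. Since p ≠ p+p!, w ∈ L; and |w| ≥ p.
By the pumping lemma, w = xyz with |xy| ≤ p and |y| > 0.
Because |xy| ≤ p and w begins with p copies of 0, we have y = 0^k with 1 ≤ k ≤ p.
Since 1 ≤ k ≤ p, k divides p!; set t = 1 + p!/k. Then xy^t z has p + (p!/k)·k = p + p! copies of 0. Now the 0-count equals the 1-count, so i ≠ j fails. So xy^t z = 0^{p+p!} 1^{p+p!} ∉ L.
This is a contradiction; hence L is not regular.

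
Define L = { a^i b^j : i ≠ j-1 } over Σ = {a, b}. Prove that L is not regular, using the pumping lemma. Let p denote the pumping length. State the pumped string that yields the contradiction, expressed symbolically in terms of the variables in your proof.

a^{p+p!} b^{p+p!+1}

Suppose for contradiction that L is regular, and let p be the pumping length.
Choose w = a^p b^{p+p!+1}. Since p ≠ (p+p!+1)-1 = p+p!, w ∈ L; and |w| ≥ p.
By the pumping lemma, w = xyz with |xy| ≤ p and |y| ≥ 1.
Because |xy| ≤ p and w begins with p copies of a, we have y = a^k with 1 ≤ k ≤ p.
Since 1 ≤ k ≤ p, k divides p!; set t = 1 + p!/k. Then xy^t z has p + (p!/k)·k = p + p! copies of a. Now the a-count is p+p! and (b-count)-1 = (p+p!+1)-1 = p+p!, so i ≠ j-1 fails. So xy^t z = a^{p+p!} b^{p+p!+1} ∉ L.
Contradiction. Therefore L is not regular.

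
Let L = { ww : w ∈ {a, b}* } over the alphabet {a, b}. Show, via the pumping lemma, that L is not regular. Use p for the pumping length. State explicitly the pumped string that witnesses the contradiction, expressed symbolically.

Toward a contradiction, assume L is regular with pumping length p.
Take w = a^p b^p a^p b^p = uu where u = a^pb^p; then w ∈ L and |w| = 4p ≥ p.
The pumping lemma gives a decomposition w = xyz where |xy| ≤ p and |y| ≥ 1.
Since the first p symbols of w are all a's and |xy| ≤ p, y lies entirely in the leading a-block: y = a^k for some k with 1 ≤ k ≤ p.
Pump with i = 2: xy^2z = a^{p+k} b^p a^p b^p, of length 4p+k. Suppose this equals vv. The string starts with a and ends with b, so v does too; thus the boundary between the two copies of v is a b→a transition. There is exactly one such transition, at position 2p+k, so |v| = 2p+k and |vv| = 4p+2k ≠ 4p+k since k ≥ 1. So xy^2z ∉ L.
Contradiction. Therefore L is not regular.

a^{p+k} b^p a^p b^p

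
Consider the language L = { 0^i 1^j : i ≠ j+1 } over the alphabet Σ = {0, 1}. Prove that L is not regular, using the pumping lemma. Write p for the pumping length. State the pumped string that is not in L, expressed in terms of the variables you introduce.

0^{p+p!} 1^{p+p!-1}

Assume L is regular. Let p be the pumping length given by the pumping lemma.
Choose w = 0^p 1^{p+p!-1}. Since p ≠ (p+p!-1)+1 = p+p!, w ∈ L; and |w| ≥ p.
The pumping lemma gives a decomposition w = xyz where |xy| ≤ p and |y| ≥ 1.
Since the first p symbols of w are all 0's and |xy| ≤ p, y lies entirely in the leading 0-block: y = 0^k for some k with 1 ≤ k ≤ p.
Since 1 ≤ k ≤ p, k divides p!; set t = 1 + p!/k. Then xy^t z has p + (p!/k)·k = p + p! copies of 0. Now the 0-count is p+p! and (1-count)+1 = (p+p!-1)+1 = p+p!, so i ≠ j+1 fails. So xy^t z = 0^{p+p!} 1^{p+p!-1} ∉ L.
This contradicts the pumping lemma, so L is not regular.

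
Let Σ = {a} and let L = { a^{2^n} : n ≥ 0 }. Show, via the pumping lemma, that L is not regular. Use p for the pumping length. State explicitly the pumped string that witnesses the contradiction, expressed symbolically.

a^{2^p+k}

Assume L is regular; let p be its pumping constant.
Take w = a^{2^p} ∈ L with |w| = 2^p ≥ p.
By the pumping lemma, w = xyz with |xy| ≤ p and |y| ≥ 1.
Then y = a^k for some k with 1 ≤ k ≤ p.
Pump with i = 2: xy^2z = a^{2^p+k}. Since 1 ≤ k ≤ p < 2^p, we have 2^p < 2^p+k < 2^{p+1}, so 2^p+k is not a power of 2. So xy^2z ∉ L.
This is a contradiction; hence L is not regular.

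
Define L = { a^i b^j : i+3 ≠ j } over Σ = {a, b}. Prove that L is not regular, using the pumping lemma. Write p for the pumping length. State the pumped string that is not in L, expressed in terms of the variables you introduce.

a^{p+p!} b^{p+p!+3}

Assume L is regular; let p be its pumping constant.
Choose w = a^p b^{p+p!+3}. Since p ≠ (p+p!+3)-3 = p+p!, w ∈ L; and |w| ≥ p.
The pumping lemma gives a decomposition w = xyz where |xy| ≤ p and |y| ≥ 1.
Because |xy| ≤ p and w begins with p copies of a, we have y = a^k with 1 ≤ k ≤ p.
Since 1 ≤ k ≤ p, k divides p!; set t = 1 + p!/k. Then xy^t z has p + (p!/k)·k = p + p! copies of a. Now the a-count is p+p! and (b-count)-3 = (p+p!+3)-3 = p+p!, so i+3 ≠ j fails. So xy^t z = a^{p+p!} b^{p+p!+3} ∉ L.
This is a contradiction; hence L is not regular.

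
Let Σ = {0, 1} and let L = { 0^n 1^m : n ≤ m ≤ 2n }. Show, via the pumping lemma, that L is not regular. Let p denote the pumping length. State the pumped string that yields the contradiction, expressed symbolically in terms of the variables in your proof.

Assume L is regular; let p be its pumping constant.
Take w = 0^p 1^p ∈ L (since p ≤ p ≤ 2p), with |w| = 2p ≥ p.
Write w = xyz as guaranteed by the lemma, with |xy| ≤ p and |y| ≥ 1.
The first p characters of w are 0's, so xy (and hence y) consists only of 0's. Write y = 0^k, 1 ≤ k ≤ p.
Pump with i = 2: xy^2z = 0^{p+k} 1^p. Now n = p+k > p = m, so the condition n ≤ m fails. Thus xy^2z ∉ L.
Contradiction. Therefore L is not regular.

0^{p+k} 1^p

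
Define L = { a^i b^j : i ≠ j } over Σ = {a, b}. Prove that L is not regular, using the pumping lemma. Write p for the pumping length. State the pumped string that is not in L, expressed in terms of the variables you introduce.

Toward a contradiction, assume L is regular with pumping length p.
Choose w = a^p b^{p+p!}. Since p ≠ p+p!, w ∈ L; and |w| ≥ p.
Write w = xyz as guaranteed by the lemma, with |xy| ≤ p and |y| ≥ 1.
The first p characters of w are a's, so xy (and hence y) consists only of a's. Write y = a^k, 1 ≤ k ≤ p.
Since 1 ≤ k ≤ p, k divides p!; set t = 1 + p!/k. Then xy^t z has p + (p!/k)·k = p + p! copies of a. Now the a-count equals the b-count, so i ≠ j fails. So xy^t z = a^{p+p!} b^{p+p!} ∉ L.
This contradicts the pumping lemma, so L is not regular.

a^{p+p!} b^{p+p!}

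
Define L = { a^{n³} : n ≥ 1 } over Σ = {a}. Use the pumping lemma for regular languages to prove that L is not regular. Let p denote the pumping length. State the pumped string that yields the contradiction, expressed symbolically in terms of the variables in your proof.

Toward a contradiction, assume L is regular with pumping length p.
Take w = a^{p³} ∈ L with |w| = p³ ≥ p.
By the pumping lemma, w = xyz with |xy| ≤ p and |y| ≥ 1.
Then y = a^k for some k with 1 ≤ k ≤ p.
Pump with i = 2: xy^2z = a^{p³+k}. Since 1 ≤ k ≤ p, p³ < p³+k ≤ p³+p < p³+3p²+3p+1 = (p+1)³, so p³+k is not a perfect cube. So xy^2z ∉ L.
This contradicts the pumping lemma, so L is not regular.

a^{p³+k}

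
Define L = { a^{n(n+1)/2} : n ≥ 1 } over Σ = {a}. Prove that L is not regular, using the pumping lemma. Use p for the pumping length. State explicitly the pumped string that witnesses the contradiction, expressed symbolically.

Suppose for contradiction that L is regular, and let p be the pumping length.
Take w = a^{p(p+1)/2} ∈ L with |w| = p(p+1)/2 ≥ p.
The pumping lemma gives a decomposition w = xyz where |xy| ≤ p and |y| ≥ 1.
Then y = a^k for some k with 1 ≤ k ≤ p.
Pump with i = 2: xy^2z = a^{p(p+1)/2+k}. Since 1 ≤ k ≤ p, p(p+1)/2 < p(p+1)/2+k ≤ p(p+1)/2+p < (p+1)(p+2)/2, so p(p+1)/2+k is strictly between consecutive triangular numbers. So xy^2z ∉ L.
This contradicts the pumping lemma, so L is not regular.

a^{p(p+1)/2+k}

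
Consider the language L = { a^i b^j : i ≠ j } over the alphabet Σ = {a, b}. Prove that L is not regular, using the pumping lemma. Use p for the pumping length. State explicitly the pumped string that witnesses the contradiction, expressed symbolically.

a^{p+p!} b^{p+p!}

Toward a contradiction, assume L is regular with pumping length p.
Choose w = a^p b^{p+p!}. Since p ≠ p+p!, w ∈ L; and |w| ≥ p.
Write w = xyz as guaranteed by the lemma, with |xy| ≤ p and |y| ≥ 1.
The first p characters of w are a's, so xy (and hence y) consists only of a's. Write y = a^k, 1 ≤ k ≤ p.
Since 1 ≤ k ≤ p, k divides p!; set t = 1 + p!/k. Then xy^t z has p + (p!/k)·k = p + p! copies of a. Now the a-count equals the b-count, so i ≠ j fails. So xy^t z = a^{p+p!} b^{p+p!} ∉ L.
This contradicts the pumping lemma, so L is not regular.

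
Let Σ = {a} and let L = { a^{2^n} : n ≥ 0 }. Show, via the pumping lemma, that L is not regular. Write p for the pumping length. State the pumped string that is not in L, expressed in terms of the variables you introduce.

a^{2^p+k}

Toward a contradiction, assume L is regular with pumping length p.
Take w = a^{2^p} ∈ L with |w| = 2^p ≥ p.
Write w = xyz as guaranteed by the lemma, with |xy| ≤ p and y is nonempty.
Then y = a^k for some k with 1 ≤ k ≤ p.
Pump with i = 2: xy^2z = a^{2^p+k}. Since 1 ≤ k ≤ p < 2^p, we have 2^p < 2^p+k < 2^{p+1}, so 2^p+k is not a power of 2. So xy^2z ∉ L.
Contradiction. Therefore L is not regular.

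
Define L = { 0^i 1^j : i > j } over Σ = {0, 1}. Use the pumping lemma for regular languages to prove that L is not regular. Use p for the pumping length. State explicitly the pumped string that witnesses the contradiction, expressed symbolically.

0^{p+1-k} 1^p

Assume L is regular; let p be its pumping constant.
Choose w = 0^{p+1} 1^p ∈ L, with |w| = 2p+1 ≥ p.
By the pumping lemma, w = xyz with |xy| ≤ p and |y| > 0.
Since the first p symbols of w are all 0's and |xy| ≤ p, y lies entirely in the leading 0-block: y = 0^k for some k with 1 ≤ k ≤ p.
Consider xy^0z = xz = 0^{p+1-k} 1^p. Since k ≥ 1, the 0-count p+1-k is at most p, so i > j fails; thus xz ∉ L.
Contradiction. Therefore L is not regular.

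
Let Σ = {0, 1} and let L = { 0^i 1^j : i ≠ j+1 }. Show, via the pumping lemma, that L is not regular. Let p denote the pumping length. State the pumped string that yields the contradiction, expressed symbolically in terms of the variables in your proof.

0^{p+p!} 1^{p+p!-1}

Suppose for contradiction that L is regular, and let p be the pumping length.
Choose w = 0^p 1^{p+p!-1}. Since p ≠ (p+p!-1)+1 = p+p!, w ∈ L; and |w| ≥ p.
The pumping lemma gives a decomposition w = xyz where |xy| ≤ p and |y| ≥ 1.
Since the first p symbols of w are all 0's and |xy| ≤ p, y lies entirely in the leading 0-block: y = 0^k for some k with 1 ≤ k ≤ p.
Since 1 ≤ k ≤ p, k divides p!; set t = 1 + p!/k. Then xy^t z has p + (p!/k)·k = p + p! copies of 0. Now the 0-count is p+p! and (1-count)+1 = (p+p!-1)+1 = p+p!, so i ≠ j+1 fails. So xy^t z = 0^{p+p!} 1^{p+p!-1} ∉ L.
This contradicts the pumping lemma, so L is not regular.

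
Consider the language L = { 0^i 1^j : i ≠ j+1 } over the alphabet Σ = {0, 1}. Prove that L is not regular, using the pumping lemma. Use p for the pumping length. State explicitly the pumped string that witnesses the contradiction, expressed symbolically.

Suppose for contradiction that L is regular, and let p be the pumping length.
Choose w = 0^p 1^{p+p!-1}. Since p ≠ (p+p!-1)+1 = p+p!, w ∈ L; and |w| ≥ p.
The pumping lemma gives a decomposition w = xyz where |xy| ≤ p and |y| > 0.
Because |xy| ≤ p and w begins with p copies of 0, we have y = 0^k with 1 ≤ k ≤ p.
Since 1 ≤ k ≤ p, k divides p!; set t = 1 + p!/k. Then xy^t z has p + (p!/k)·k = p + p! copies of 0. Now the 0-count is p+p! and (1-count)+1 = (p+p!-1)+1 = p+p!, so i ≠ j+1 fails. So xy^t z = 0^{p+p!} 1^{p+p!-1} ∉ L.
This contradicts the pumping lemma, so L is not regular.

0^{p+p!} 1^{p+p!-1}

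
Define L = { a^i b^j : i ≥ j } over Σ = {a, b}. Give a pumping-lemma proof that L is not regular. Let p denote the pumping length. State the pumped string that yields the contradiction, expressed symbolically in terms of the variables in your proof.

a^{p-k} b^p

Suppose for contradiction that L is regular, and let p be the pumping length.
Choose w = a^p b^p ∈ L, with |w| = 2p ≥ p.
By the pumping lemma, w = xyz with |xy| ≤ p and |y| ≥ 1.
Since the first p symbols of w are all a's and |xy| ≤ p, y lies entirely in the leading a-block: y = a^k for some k with 1 ≤ k ≤ p.
Consider xy^0z = xz = a^{p-k} b^p. Since k ≥ 1, the a-count p-k is less than p, so i ≥ j fails; thus xz ∉ L.
This contradicts the pumping lemma, so L is not regular.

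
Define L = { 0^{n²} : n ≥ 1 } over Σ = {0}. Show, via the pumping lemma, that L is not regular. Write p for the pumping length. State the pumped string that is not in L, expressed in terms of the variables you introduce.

0^{p²+k}

Toward a contradiction, assume L is regular with pumping length p.
Take w = 0^{p²} ∈ L with |w| = p² ≥ p.
Write w = xyz as guaranteed by the lemma, with |xy| ≤ p and y is nonempty.
Then y = 0^k for some k with 1 ≤ k ≤ p.
Pump with i = 2: xy^2z = 0^{p²+k}. Since 1 ≤ k ≤ p, p² < p²+k ≤ p²+p < (p+1)², so p²+k lies strictly between consecutive squares and is not a perfect square. So xy^2z ∉ L.
This is a contradiction; hence L is not regular.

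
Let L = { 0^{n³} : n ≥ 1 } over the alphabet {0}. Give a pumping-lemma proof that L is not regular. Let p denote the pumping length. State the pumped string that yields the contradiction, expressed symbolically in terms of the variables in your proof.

0^{p³+k}

Suppose for contradiction that L is regular, and let p be the pumping length.
Take w = 0^{p³} ∈ L with |w| = p³ ≥ p.
Write w = xyz as guaranteed by the lemma, with |xy| ≤ p and |y| > 0.
Then y = 0^k for some k with 1 ≤ k ≤ p.
Pump with i = 2: xy^2z = 0^{p³+k}. Since 1 ≤ k ≤ p, p³ < p³+k ≤ p³+p < p³+3p²+3p+1 = (p+1)³, so p³+k is not a perfect cube. So xy^2z ∉ L.
This contradicts the pumping lemma, so L is not regular.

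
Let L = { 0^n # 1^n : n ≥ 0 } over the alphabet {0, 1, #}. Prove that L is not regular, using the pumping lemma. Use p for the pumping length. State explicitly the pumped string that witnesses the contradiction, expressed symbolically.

0^{p+k} # 1^p

Assume L is regular; let p be its pumping constant.
Take w = 0^p # 1^p ∈ L with |w| = 2p+1 ≥ p.
Write w = xyz as guaranteed by the lemma, with |xy| ≤ p and y is nonempty.
The first p characters of w are 0's, so xy (and hence y) consists only of 0's. Write y = 0^k, 1 ≤ k ≤ p.
Pump with i = 2: xy^2z = 0^{p+k} # 1^p, which would require p+k = p. But k ≥ 1, so xy^2z ∉ L.
Contradiction. Therefore L is not regular.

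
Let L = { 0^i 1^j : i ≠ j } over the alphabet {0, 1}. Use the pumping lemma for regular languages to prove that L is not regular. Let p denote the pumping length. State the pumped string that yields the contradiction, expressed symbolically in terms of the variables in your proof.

Assume L is regular; let p be its pumping constant.
Choose w = 0^p 1^{p+p!}. Since p ≠ p+p!, w ∈ L; and |w| ≥ p.
The pumping lemma gives a decomposition w = xyz where |xy| ≤ p and y is nonempty.
Since the first p symbols of w are all 0's and |xy| ≤ p, y lies entirely in the leading 0-block: y = 0^k for some k with 1 ≤ k ≤ p.
Since 1 ≤ k ≤ p, k divides p!; set t = 1 + p!/k. Then xy^t z has p + (p!/k)·k = p + p! copies of 0. Now the 0-count equals the 1-count, so i ≠ j fails. So xy^t z = 0^{p+p!} 1^{p+p!} ∉ L.
This is a contradiction; hence L is not regular.

0^{p+p!} 1^{p+p!}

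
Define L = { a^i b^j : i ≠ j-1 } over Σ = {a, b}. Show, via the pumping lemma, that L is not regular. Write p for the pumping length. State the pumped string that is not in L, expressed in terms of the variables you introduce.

a^{p+p!} b^{p+p!+1}

Toward a contradiction, assume L is regular with pumping length p.
Choose w = a^p b^{p+p!+1}. Since p ≠ (p+p!+1)-1 = p+p!, w ∈ L; and |w| ≥ p.
The pumping lemma gives a decomposition w = xyz where |xy| ≤ p and y is nonempty.
Because |xy| ≤ p and w begins with p copies of a, we have y = a^k with 1 ≤ k ≤ p.
Since 1 ≤ k ≤ p, k divides p!; set t = 1 + p!/k. Then xy^t z has p + (p!/k)·k = p + p! copies of a. Now the a-count is p+p! and (b-count)-1 = (p+p!+1)-1 = p+p!, so i ≠ j-1 fails. So xy^t z = a^{p+p!} b^{p+p!+1} ∉ L.
This is a contradiction; hence L is not regular.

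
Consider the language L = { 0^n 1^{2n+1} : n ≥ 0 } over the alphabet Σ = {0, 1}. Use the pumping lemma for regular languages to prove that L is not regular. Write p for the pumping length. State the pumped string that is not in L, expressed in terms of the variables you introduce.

Assume L is regular. Let p be the pumping length given by the pumping lemma.
Take w = 0^p 1^{2p+1}. Then w ∈ L and |w| = 3p+1 ≥ p.
The pumping lemma gives a decomposition w = xyz where |xy| ≤ p and |y| ≥ 1.
Since the first p symbols of w are all 0's and |xy| ≤ p, y lies entirely in the leading 0-block: y = 0^k for some k with 1 ≤ k ≤ p.
Pump with i = 2: xy^2z = 0^{p+k} 1^{2p+1}. For this to lie in L we would need 2p+1 = 2(p+k)+1, which forces k = 0. But k ≥ 1, so xy^2z ∉ L.
Contradiction. Therefore L is not regular.

0^{p+k} 1^{2p+1}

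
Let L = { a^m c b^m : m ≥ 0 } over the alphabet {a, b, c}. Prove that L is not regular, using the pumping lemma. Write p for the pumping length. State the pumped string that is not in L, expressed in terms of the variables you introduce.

a^{p+k} c b^p

Suppose for contradiction that L is regular, and let p be the pumping length.
Take w = a^p c b^p ∈ L with |w| = 2p+1 ≥ p.
Write w = xyz as guaranteed by the lemma, with |xy| ≤ p and |y| > 0.
Since the first p symbols of w are all a's and |xy| ≤ p, y lies entirely in the leading a-block: y = a^k for some k with 1 ≤ k ≤ p.
Pump with i = 2: xy^2z = a^{p+k} c b^p, which would require p+k = p. But k ≥ 1, so xy^2z ∉ L.
This is a contradiction; hence L is not regular.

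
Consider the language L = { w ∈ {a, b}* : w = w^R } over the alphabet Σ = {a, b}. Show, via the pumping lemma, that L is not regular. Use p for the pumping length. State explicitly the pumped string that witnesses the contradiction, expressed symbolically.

a^{p+k} b a^p

Suppose for contradiction that L is regular, and let p be the pumping length.
Take w = a^p b a^p, a palindrome of length 2p+1 ≥ p.
Write w = xyz as guaranteed by the lemma, with |xy| ≤ p and |y| > 0.
Because |xy| ≤ p and w begins with p copies of a, we have y = a^k with 1 ≤ k ≤ p.
Pump with i = 2: xy^2z = a^{p+k} b a^p. Its reverse is a^p b a^{p+k}, which differs from xy^2z since k ≥ 1. So xy^2z is not a palindrome and xy^2z ∉ L.
This is a contradiction; hence L is not regular.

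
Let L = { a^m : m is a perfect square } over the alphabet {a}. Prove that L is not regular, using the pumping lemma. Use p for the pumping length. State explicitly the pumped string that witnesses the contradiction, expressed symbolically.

a^{p²+k}

Assume L is regular. Let p be the pumping length given by the pumping lemma.
Take w = a^{p²} ∈ L with |w| = p² ≥ p.
By the pumping lemma, w = xyz with |xy| ≤ p and |y| ≥ 1.
Then y = a^k for some k with 1 ≤ k ≤ p.
Pump with i = 2: xy^2z = a^{p²+k}. Since 1 ≤ k ≤ p, p² < p²+k ≤ p²+p < (p+1)², so p²+k lies strictly between consecutive squares and is not a perfect square. So xy^2z ∉ L.
This contradicts the pumping lemma, so L is not regular.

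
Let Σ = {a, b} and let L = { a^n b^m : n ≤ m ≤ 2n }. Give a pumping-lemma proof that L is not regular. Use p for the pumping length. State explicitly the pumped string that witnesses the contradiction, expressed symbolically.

Toward a contradiction, assume L is regular with pumping length p.
Take w = a^p b^p ∈ L (since p ≤ p ≤ 2p), with |w| = 2p ≥ p.
The pumping lemma gives a decomposition w = xyz where |xy| ≤ p and |y| > 0.
The first p characters of w are a's, so xy (and hence y) consists only of a's. Write y = a^k, 1 ≤ k ≤ p.
Pump with i = 2: xy^2z = a^{p+k} b^p. Now n = p+k > p = m, so the condition n ≤ m fails. Thus xy^2z ∉ L.
This is a contradiction; hence L is not regular.

a^{p+k} b^p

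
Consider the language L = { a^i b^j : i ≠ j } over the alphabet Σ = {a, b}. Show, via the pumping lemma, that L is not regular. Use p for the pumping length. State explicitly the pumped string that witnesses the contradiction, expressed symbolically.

a^{p+p!} b^{p+p!}

Toward a contradiction, assume L is regular with pumping length p.
Choose w = a^p b^{p+p!}. Since p ≠ p+p!, w ∈ L; and |w| ≥ p.
By the pumping lemma, w = xyz with |xy| ≤ p and y is nonempty.
Because |xy| ≤ p and w begins with p copies of a, we have y = a^k with 1 ≤ k ≤ p.
Since 1 ≤ k ≤ p, k divides p!; set t = 1 + p!/k. Then xy^t z has p + (p!/k)·k = p + p! copies of a. Now the a-count equals the b-count, so i ≠ j fails. So xy^t z = a^{p+p!} b^{p+p!} ∉ L.
This contradicts the pumping lemma, so L is not regular.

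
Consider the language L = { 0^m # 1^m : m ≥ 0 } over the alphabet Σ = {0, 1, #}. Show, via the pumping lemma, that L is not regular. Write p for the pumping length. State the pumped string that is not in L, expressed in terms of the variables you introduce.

Suppose for contradiction that L is regular, and let p be the pumping length.
Take w = 0^p # 1^p ∈ L with |w| = 2p+1 ≥ p.
The pumping lemma gives a decomposition w = xyz where |xy| ≤ p and y is nonempty.
The first p characters of w are 0's, so xy (and hence y) consists only of 0's. Write y = 0^k, 1 ≤ k ≤ p.
Pump with i = 2: xy^2z = 0^{p+k} # 1^p, which would require p+k = p. But k ≥ 1, so xy^2z ∉ L.
This contradicts the pumping lemma, so L is not regular.

0^{p+k} # 1^p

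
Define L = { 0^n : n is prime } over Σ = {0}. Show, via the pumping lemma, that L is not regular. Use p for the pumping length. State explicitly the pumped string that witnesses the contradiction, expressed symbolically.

Assume L is regular; let p be its pumping constant.
Let q be a prime with q ≥ p+2 (infinitely many primes exist), and take w = 0^q ∈ L with |w| = q ≥ p.
By the pumping lemma, w = xyz with |xy| ≤ p and |y| > 0.
Then y = 0^k for some k with 1 ≤ k ≤ p.
Since 1 ≤ k ≤ p, |xz| = q-k. Pump with i = q+1: |xy^{q+1}z| = (q-k)+(q+1)k = q+qk = q(1+k), which is composite (both factors ≥ 2). So xy^{q+1}z = 0^{q(1+k)} ∉ L.
Contradiction. Therefore L is not regular.

0^{q(1+k)}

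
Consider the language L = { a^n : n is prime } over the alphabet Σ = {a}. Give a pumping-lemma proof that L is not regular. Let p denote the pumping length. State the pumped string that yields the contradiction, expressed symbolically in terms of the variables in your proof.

a^{q(1+k)}

Toward a contradiction, assume L is regular with pumping length p.
Let q be a prime with q ≥ p+2 (infinitely many primes exist), and take w = a^q ∈ L with |w| = q ≥ p.
The pumping lemma gives a decomposition w = xyz where |xy| ≤ p and |y| > 0.
Then y = a^k for some k with 1 ≤ k ≤ p.
Since 1 ≤ k ≤ p, |xz| = q-k. Pump with i = q+1: |xy^{q+1}z| = (q-k)+(q+1)k = q+qk = q(1+k), which is composite (both factors ≥ 2). So xy^{q+1}z = a^{q(1+k)} ∉ L.
Contradiction. Therefore L is not regular.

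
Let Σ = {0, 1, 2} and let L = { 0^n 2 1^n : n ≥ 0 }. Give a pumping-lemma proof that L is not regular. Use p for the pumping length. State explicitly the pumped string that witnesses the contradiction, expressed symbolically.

0^{p+k} 2 1^p

Toward a contradiction, assume L is regular with pumping length p.
Take w = 0^p 2 1^p ∈ L with |w| = 2p+1 ≥ p.
Write w = xyz as guaranteed by the lemma, with |xy| ≤ p and |y| > 0.
Because |xy| ≤ p and w begins with p copies of 0, we have y = 0^k with 1 ≤ k ≤ p.
Pump with i = 2: xy^2z = 0^{p+k} 2 1^p, which would require p+k = p. But k ≥ 1, so xy^2z ∉ L.
This is a contradiction; hence L is not regular.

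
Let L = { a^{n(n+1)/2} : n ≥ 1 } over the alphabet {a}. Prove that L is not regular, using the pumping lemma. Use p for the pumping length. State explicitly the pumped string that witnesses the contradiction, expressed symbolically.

a^{p(p+1)/2+k}

Assume L is regular; let p be its pumping constant.
Take w = a^{p(p+1)/2} ∈ L with |w| = p(p+1)/2 ≥ p.
Write w = xyz as guaranteed by the lemma, with |xy| ≤ p and |y| > 0.
Then y = a^k for some k with 1 ≤ k ≤ p.
Pump with i = 2: xy^2z = a^{p(p+1)/2+k}. Since 1 ≤ k ≤ p, p(p+1)/2 < p(p+1)/2+k ≤ p(p+1)/2+p < (p+1)(p+2)/2, so p(p+1)/2+k is strictly between consecutive triangular numbers. So xy^2z ∉ L.
This is a contradiction; hence L is not regular.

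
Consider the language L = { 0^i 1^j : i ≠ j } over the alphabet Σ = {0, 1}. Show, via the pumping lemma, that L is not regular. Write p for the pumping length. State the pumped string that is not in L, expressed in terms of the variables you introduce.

Toward a contradiction, assume L is regular with pumping length p.
Choose w = 0^p 1^{p+p!}. Since p ≠ p+p!, w ∈ L; and |w| ≥ p.
The pumping lemma gives a decomposition w = xyz where |xy| ≤ p and |y| > 0.
The first p characters of w are 0's, so xy (and hence y) consists only of 0's. Write y = 0^k, 1 ≤ k ≤ p.
Since 1 ≤ k ≤ p, k divides p!; set t = 1 + p!/k. Then xy^t z has p + (p!/k)·k = p + p! copies of 0. Now the 0-count equals the 1-count, so i ≠ j fails. So xy^t z = 0^{p+p!} 1^{p+p!} ∉ L.
This is a contradiction; hence L is not regular.

0^{p+p!} 1^{p+p!}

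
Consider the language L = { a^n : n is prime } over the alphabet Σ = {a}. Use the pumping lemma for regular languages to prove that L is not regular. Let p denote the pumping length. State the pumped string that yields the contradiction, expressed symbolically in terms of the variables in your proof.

Toward a contradiction, assume L is regular with pumping length p.
Let q be a prime with q ≥ p+2 (infinitely many primes exist), and take w = a^q ∈ L with |w| = q ≥ p.
By the pumping lemma, w = xyz with |xy| ≤ p and |y| ≥ 1.
Then y = a^k for some k with 1 ≤ k ≤ p.
Since 1 ≤ k ≤ p, |xz| = q-k. Pump with i = q+1: |xy^{q+1}z| = (q-k)+(q+1)k = q+qk = q(1+k), which is composite (both factors ≥ 2). So xy^{q+1}z = a^{q(1+k)} ∉ L.
This is a contradiction; hence L is not regular.

a^{q(1+k)}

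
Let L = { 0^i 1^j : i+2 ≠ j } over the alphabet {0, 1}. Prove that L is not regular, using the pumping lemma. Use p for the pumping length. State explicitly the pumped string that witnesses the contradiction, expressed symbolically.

Assume L is regular; let p be its pumping constant.
Choose w = 0^p 1^{p+p!+2}. Since p ≠ (p+p!+2)-2 = p+p!, w ∈ L; and |w| ≥ p.
The pumping lemma gives a decomposition w = xyz where |xy| ≤ p and |y| ≥ 1.
Since the first p symbols of w are all 0's and |xy| ≤ p, y lies entirely in the leading 0-block: y = 0^k for some k with 1 ≤ k ≤ p.
Since 1 ≤ k ≤ p, k divides p!; set t = 1 + p!/k. Then xy^t z has p + (p!/k)·k = p + p! copies of 0. Now the 0-count is p+p! and (1-count)-2 = (p+p!+2)-2 = p+p!, so i+2 ≠ j fails. So xy^t z = 0^{p+p!} 1^{p+p!+2} ∉ L.
Contradiction. Therefore L is not regular.

0^{p+p!} 1^{p+p!+2}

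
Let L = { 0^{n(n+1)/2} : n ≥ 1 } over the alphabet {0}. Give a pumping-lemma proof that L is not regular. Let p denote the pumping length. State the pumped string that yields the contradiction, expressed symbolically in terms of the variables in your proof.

Assume L is regular; let p be its pumping constant.
Take w = 0^{p(p+1)/2} ∈ L with |w| = p(p+1)/2 ≥ p.
By the pumping lemma, w = xyz with |xy| ≤ p and |y| > 0.
Then y = 0^k for some k with 1 ≤ k ≤ p.
Pump with i = 2: xy^2z = 0^{p(p+1)/2+k}. Since 1 ≤ k ≤ p, p(p+1)/2 < p(p+1)/2+k ≤ p(p+1)/2+p < (p+1)(p+2)/2, so p(p+1)/2+k is strictly between consecutive triangular numbers. So xy^2z ∉ L.
Contradiction. Therefore L is not regular.

0^{p(p+1)/2+k}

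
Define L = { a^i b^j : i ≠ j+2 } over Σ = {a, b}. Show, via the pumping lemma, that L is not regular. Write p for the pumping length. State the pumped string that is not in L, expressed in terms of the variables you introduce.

Assume L is regular; let p be its pumping constant.
Choose w = a^p b^{p+p!-2}. Since p ≠ (p+p!-2)+2 = p+p!, w ∈ L; and |w| ≥ p.
Write w = xyz as guaranteed by the lemma, with |xy| ≤ p and |y| ≥ 1.
The first p characters of w are a's, so xy (and hence y) consists only of a's. Write y = a^k, 1 ≤ k ≤ p.
Since 1 ≤ k ≤ p, k divides p!; set t = 1 + p!/k. Then xy^t z has p + (p!/k)·k = p + p! copies of a. Now the a-count is p+p! and (b-count)+2 = (p+p!-2)+2 = p+p!, so i ≠ j+2 fails. So xy^t z = a^{p+p!} b^{p+p!-2} ∉ L.
This contradicts the pumping lemma, so L is not regular.

a^{p+p!} b^{p+p!-2}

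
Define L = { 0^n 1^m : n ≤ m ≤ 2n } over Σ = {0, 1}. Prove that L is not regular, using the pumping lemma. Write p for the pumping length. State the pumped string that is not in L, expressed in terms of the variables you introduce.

0^{p+k} 1^p

Toward a contradiction, assume L is regular with pumping length p.
Take w = 0^p 1^p ∈ L (since p ≤ p ≤ 2p), with |w| = 2p ≥ p.
Write w = xyz as guaranteed by the lemma, with |xy| ≤ p and y is nonempty.
Because |xy| ≤ p and w begins with p copies of 0, we have y = 0^k with 1 ≤ k ≤ p.
Pump with i = 2: xy^2z = 0^{p+k} 1^p. Now n = p+k > p = m, so the condition n ≤ m fails. Thus xy^2z ∉ L.
Contradiction. Therefore L is not regular.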